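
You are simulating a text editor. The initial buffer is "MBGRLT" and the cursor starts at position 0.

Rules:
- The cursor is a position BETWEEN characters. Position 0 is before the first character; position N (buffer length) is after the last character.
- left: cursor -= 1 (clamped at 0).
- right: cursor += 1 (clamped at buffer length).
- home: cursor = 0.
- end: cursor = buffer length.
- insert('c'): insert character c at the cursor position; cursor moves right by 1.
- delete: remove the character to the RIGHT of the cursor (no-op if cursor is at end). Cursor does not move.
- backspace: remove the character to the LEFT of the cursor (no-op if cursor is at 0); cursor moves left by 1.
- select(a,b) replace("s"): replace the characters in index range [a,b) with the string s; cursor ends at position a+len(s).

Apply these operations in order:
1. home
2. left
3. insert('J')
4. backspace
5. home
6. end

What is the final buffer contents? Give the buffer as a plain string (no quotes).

After op 1 (home): buf='MBGRLT' cursor=0
After op 2 (left): buf='MBGRLT' cursor=0
After op 3 (insert('J')): buf='JMBGRLT' cursor=1
After op 4 (backspace): buf='MBGRLT' cursor=0
After op 5 (home): buf='MBGRLT' cursor=0
After op 6 (end): buf='MBGRLT' cursor=6

Answer: MBGRLT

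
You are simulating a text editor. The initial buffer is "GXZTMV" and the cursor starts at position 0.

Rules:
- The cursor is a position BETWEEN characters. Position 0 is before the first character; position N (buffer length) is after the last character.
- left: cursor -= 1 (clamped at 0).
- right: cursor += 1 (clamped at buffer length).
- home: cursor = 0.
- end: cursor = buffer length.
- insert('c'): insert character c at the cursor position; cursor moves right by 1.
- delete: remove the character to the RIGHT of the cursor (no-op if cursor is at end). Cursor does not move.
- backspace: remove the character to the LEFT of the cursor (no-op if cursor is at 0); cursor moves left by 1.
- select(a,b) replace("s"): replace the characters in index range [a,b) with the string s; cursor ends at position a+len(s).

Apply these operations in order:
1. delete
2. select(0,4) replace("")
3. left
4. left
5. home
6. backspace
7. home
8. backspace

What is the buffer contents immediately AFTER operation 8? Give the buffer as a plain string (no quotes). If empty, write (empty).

Answer: V

Derivation:
After op 1 (delete): buf='XZTMV' cursor=0
After op 2 (select(0,4) replace("")): buf='V' cursor=0
After op 3 (left): buf='V' cursor=0
After op 4 (left): buf='V' cursor=0
After op 5 (home): buf='V' cursor=0
After op 6 (backspace): buf='V' cursor=0
After op 7 (home): buf='V' cursor=0
After op 8 (backspace): buf='V' cursor=0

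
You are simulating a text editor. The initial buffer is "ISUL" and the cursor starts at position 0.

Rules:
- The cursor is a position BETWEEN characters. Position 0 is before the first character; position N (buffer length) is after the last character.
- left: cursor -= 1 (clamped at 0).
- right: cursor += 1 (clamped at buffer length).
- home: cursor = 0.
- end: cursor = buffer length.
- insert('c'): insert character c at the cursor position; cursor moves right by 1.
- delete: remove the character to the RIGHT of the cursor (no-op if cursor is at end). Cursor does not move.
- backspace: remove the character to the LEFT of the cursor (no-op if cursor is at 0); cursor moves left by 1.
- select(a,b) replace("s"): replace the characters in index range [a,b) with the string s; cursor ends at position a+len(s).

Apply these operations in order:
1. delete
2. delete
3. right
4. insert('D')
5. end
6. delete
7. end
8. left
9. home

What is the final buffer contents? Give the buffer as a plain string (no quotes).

After op 1 (delete): buf='SUL' cursor=0
After op 2 (delete): buf='UL' cursor=0
After op 3 (right): buf='UL' cursor=1
After op 4 (insert('D')): buf='UDL' cursor=2
After op 5 (end): buf='UDL' cursor=3
After op 6 (delete): buf='UDL' cursor=3
After op 7 (end): buf='UDL' cursor=3
After op 8 (left): buf='UDL' cursor=2
After op 9 (home): buf='UDL' cursor=0

Answer: UDL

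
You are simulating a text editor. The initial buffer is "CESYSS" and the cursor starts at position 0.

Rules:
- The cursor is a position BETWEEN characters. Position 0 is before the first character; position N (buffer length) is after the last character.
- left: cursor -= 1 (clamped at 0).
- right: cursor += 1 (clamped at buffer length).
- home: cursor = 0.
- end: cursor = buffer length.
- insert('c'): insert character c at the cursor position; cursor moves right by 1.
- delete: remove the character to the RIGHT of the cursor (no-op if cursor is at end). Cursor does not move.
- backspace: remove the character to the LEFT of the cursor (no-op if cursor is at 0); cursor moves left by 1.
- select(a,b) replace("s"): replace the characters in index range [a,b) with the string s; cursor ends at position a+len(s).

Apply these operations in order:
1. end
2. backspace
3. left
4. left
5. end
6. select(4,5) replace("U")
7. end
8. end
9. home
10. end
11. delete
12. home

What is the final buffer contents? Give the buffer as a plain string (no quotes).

After op 1 (end): buf='CESYSS' cursor=6
After op 2 (backspace): buf='CESYS' cursor=5
After op 3 (left): buf='CESYS' cursor=4
After op 4 (left): buf='CESYS' cursor=3
After op 5 (end): buf='CESYS' cursor=5
After op 6 (select(4,5) replace("U")): buf='CESYU' cursor=5
After op 7 (end): buf='CESYU' cursor=5
After op 8 (end): buf='CESYU' cursor=5
After op 9 (home): buf='CESYU' cursor=0
After op 10 (end): buf='CESYU' cursor=5
After op 11 (delete): buf='CESYU' cursor=5
After op 12 (home): buf='CESYU' cursor=0

Answer: CESYU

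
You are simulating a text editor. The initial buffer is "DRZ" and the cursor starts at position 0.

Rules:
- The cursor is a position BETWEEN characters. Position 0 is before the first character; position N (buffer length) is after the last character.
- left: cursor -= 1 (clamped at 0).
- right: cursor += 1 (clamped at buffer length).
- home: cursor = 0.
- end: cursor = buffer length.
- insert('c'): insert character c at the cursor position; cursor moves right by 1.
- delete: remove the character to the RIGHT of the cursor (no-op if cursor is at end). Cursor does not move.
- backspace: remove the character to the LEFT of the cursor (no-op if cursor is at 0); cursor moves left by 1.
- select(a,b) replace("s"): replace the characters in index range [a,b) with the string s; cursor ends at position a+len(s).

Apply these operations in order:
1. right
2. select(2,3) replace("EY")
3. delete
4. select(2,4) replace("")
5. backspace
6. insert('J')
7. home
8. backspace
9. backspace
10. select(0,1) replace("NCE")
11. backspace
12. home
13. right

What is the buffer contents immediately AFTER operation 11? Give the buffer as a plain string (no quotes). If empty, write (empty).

After op 1 (right): buf='DRZ' cursor=1
After op 2 (select(2,3) replace("EY")): buf='DREY' cursor=4
After op 3 (delete): buf='DREY' cursor=4
After op 4 (select(2,4) replace("")): buf='DR' cursor=2
After op 5 (backspace): buf='D' cursor=1
After op 6 (insert('J')): buf='DJ' cursor=2
After op 7 (home): buf='DJ' cursor=0
After op 8 (backspace): buf='DJ' cursor=0
After op 9 (backspace): buf='DJ' cursor=0
After op 10 (select(0,1) replace("NCE")): buf='NCEJ' cursor=3
After op 11 (backspace): buf='NCJ' cursor=2

Answer: NCJ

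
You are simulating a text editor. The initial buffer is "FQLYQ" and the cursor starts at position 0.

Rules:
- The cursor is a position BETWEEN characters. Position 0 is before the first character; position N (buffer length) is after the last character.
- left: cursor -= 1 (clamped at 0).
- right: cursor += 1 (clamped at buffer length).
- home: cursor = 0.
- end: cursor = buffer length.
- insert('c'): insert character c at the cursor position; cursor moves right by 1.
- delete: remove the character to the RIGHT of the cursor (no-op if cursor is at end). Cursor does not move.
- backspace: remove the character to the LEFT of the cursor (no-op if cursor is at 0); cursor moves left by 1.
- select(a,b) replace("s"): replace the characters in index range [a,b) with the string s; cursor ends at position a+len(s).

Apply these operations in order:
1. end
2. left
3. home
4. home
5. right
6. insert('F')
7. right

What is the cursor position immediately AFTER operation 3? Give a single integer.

After op 1 (end): buf='FQLYQ' cursor=5
After op 2 (left): buf='FQLYQ' cursor=4
After op 3 (home): buf='FQLYQ' cursor=0

Answer: 0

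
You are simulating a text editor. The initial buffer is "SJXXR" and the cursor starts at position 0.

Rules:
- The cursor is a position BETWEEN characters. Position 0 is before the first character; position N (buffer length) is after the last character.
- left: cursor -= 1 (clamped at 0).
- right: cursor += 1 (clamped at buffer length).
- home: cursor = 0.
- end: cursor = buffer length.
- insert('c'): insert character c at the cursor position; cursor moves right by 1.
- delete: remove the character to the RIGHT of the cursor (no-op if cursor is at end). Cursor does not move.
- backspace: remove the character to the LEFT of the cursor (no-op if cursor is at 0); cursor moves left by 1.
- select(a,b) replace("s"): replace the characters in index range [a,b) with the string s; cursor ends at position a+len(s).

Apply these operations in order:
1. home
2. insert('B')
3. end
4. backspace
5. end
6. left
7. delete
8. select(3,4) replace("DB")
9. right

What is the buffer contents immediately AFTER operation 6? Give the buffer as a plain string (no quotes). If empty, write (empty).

After op 1 (home): buf='SJXXR' cursor=0
After op 2 (insert('B')): buf='BSJXXR' cursor=1
After op 3 (end): buf='BSJXXR' cursor=6
After op 4 (backspace): buf='BSJXX' cursor=5
After op 5 (end): buf='BSJXX' cursor=5
After op 6 (left): buf='BSJXX' cursor=4

Answer: BSJXX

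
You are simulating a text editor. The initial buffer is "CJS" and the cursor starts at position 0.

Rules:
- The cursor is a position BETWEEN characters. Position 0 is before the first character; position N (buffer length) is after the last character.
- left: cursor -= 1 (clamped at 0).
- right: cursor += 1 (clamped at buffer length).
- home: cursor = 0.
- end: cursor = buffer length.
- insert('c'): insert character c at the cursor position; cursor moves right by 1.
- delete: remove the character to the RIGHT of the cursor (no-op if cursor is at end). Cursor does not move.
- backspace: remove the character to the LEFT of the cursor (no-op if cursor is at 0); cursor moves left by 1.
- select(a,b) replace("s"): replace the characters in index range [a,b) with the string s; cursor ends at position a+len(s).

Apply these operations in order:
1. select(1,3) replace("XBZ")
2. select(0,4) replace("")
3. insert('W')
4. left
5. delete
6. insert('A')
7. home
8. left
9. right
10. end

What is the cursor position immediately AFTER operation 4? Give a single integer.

Answer: 0

Derivation:
After op 1 (select(1,3) replace("XBZ")): buf='CXBZ' cursor=4
After op 2 (select(0,4) replace("")): buf='(empty)' cursor=0
After op 3 (insert('W')): buf='W' cursor=1
After op 4 (left): buf='W' cursor=0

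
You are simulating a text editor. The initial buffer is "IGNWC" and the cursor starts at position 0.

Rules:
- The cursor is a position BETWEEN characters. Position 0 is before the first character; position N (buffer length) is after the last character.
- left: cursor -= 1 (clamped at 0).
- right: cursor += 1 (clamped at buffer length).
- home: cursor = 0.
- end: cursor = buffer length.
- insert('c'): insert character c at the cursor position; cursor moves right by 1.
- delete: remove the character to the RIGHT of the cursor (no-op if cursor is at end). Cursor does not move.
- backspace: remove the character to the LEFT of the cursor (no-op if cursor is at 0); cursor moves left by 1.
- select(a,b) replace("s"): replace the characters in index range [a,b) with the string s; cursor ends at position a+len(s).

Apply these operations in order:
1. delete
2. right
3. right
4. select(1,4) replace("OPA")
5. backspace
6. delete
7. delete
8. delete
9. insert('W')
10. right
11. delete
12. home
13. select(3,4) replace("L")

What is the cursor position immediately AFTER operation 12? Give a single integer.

Answer: 0

Derivation:
After op 1 (delete): buf='GNWC' cursor=0
After op 2 (right): buf='GNWC' cursor=1
After op 3 (right): buf='GNWC' cursor=2
After op 4 (select(1,4) replace("OPA")): buf='GOPA' cursor=4
After op 5 (backspace): buf='GOP' cursor=3
After op 6 (delete): buf='GOP' cursor=3
After op 7 (delete): buf='GOP' cursor=3
After op 8 (delete): buf='GOP' cursor=3
After op 9 (insert('W')): buf='GOPW' cursor=4
After op 10 (right): buf='GOPW' cursor=4
After op 11 (delete): buf='GOPW' cursor=4
After op 12 (home): buf='GOPW' cursor=0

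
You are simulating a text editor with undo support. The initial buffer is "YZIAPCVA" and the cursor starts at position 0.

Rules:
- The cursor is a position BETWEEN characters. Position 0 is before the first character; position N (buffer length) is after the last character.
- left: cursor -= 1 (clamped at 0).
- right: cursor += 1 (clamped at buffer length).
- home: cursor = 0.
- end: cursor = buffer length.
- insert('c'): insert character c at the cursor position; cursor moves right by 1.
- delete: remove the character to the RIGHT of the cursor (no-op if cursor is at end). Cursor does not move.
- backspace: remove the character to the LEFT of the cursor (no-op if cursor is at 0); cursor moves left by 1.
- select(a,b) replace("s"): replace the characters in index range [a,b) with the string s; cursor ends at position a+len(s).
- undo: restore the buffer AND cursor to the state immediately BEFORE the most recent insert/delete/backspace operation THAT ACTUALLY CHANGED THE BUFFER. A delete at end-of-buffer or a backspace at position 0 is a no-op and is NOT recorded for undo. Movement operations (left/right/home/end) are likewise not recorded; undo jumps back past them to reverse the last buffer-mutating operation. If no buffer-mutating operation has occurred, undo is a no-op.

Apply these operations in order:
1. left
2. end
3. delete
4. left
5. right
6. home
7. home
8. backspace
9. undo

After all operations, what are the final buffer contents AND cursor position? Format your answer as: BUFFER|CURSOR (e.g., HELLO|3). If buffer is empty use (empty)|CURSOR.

After op 1 (left): buf='YZIAPCVA' cursor=0
After op 2 (end): buf='YZIAPCVA' cursor=8
After op 3 (delete): buf='YZIAPCVA' cursor=8
After op 4 (left): buf='YZIAPCVA' cursor=7
After op 5 (right): buf='YZIAPCVA' cursor=8
After op 6 (home): buf='YZIAPCVA' cursor=0
After op 7 (home): buf='YZIAPCVA' cursor=0
After op 8 (backspace): buf='YZIAPCVA' cursor=0
After op 9 (undo): buf='YZIAPCVA' cursor=0

Answer: YZIAPCVA|0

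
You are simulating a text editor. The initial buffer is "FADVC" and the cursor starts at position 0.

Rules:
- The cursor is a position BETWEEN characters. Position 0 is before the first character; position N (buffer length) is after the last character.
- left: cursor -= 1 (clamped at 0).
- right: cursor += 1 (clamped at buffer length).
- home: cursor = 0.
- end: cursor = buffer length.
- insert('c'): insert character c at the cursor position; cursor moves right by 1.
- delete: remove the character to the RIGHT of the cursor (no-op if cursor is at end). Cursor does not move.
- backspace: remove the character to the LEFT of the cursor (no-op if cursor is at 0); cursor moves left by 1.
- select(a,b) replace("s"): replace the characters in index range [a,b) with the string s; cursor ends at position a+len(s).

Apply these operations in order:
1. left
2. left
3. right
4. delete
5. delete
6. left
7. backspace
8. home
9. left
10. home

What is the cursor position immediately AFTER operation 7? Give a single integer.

After op 1 (left): buf='FADVC' cursor=0
After op 2 (left): buf='FADVC' cursor=0
After op 3 (right): buf='FADVC' cursor=1
After op 4 (delete): buf='FDVC' cursor=1
After op 5 (delete): buf='FVC' cursor=1
After op 6 (left): buf='FVC' cursor=0
After op 7 (backspace): buf='FVC' cursor=0

Answer: 0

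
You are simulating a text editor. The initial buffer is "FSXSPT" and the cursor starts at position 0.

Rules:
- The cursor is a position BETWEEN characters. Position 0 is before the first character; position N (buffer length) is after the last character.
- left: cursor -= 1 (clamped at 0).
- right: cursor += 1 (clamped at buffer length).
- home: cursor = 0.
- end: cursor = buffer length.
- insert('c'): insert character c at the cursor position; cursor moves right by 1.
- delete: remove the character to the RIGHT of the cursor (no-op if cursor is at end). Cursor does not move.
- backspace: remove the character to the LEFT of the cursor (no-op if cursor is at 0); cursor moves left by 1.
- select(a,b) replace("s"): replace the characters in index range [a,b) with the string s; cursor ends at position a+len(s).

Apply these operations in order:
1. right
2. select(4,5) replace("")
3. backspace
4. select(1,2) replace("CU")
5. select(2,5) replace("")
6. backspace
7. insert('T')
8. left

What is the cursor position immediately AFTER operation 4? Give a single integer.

Answer: 3

Derivation:
After op 1 (right): buf='FSXSPT' cursor=1
After op 2 (select(4,5) replace("")): buf='FSXST' cursor=4
After op 3 (backspace): buf='FSXT' cursor=3
After op 4 (select(1,2) replace("CU")): buf='FCUXT' cursor=3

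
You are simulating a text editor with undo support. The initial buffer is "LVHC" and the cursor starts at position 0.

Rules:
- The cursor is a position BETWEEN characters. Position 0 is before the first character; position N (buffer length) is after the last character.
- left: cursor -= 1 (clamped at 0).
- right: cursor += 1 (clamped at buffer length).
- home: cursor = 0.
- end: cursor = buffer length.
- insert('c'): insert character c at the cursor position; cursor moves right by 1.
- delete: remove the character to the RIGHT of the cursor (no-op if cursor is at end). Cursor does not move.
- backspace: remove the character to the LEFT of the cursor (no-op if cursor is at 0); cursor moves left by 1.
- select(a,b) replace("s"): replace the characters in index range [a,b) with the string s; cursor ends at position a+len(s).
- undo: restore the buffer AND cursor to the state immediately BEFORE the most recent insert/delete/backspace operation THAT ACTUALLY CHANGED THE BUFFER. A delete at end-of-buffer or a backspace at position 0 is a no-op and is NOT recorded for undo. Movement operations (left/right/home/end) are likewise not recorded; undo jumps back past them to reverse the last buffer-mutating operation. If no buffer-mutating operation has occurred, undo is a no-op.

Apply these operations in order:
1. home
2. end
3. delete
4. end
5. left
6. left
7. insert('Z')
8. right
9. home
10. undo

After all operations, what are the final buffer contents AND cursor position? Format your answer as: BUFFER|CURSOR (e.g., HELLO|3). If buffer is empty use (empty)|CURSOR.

After op 1 (home): buf='LVHC' cursor=0
After op 2 (end): buf='LVHC' cursor=4
After op 3 (delete): buf='LVHC' cursor=4
After op 4 (end): buf='LVHC' cursor=4
After op 5 (left): buf='LVHC' cursor=3
After op 6 (left): buf='LVHC' cursor=2
After op 7 (insert('Z')): buf='LVZHC' cursor=3
After op 8 (right): buf='LVZHC' cursor=4
After op 9 (home): buf='LVZHC' cursor=0
After op 10 (undo): buf='LVHC' cursor=2

Answer: LVHC|2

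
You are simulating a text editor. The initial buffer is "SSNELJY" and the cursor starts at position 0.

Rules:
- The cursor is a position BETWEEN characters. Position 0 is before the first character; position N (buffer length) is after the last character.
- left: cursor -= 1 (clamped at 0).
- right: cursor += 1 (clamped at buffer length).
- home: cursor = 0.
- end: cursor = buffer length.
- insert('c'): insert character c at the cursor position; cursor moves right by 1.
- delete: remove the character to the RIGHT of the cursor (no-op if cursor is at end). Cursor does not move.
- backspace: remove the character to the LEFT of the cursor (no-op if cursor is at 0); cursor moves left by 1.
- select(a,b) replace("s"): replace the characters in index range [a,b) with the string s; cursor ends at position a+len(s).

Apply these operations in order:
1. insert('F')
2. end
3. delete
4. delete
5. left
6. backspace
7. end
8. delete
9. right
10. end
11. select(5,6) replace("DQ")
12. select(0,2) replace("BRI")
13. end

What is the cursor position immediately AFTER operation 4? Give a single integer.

Answer: 8

Derivation:
After op 1 (insert('F')): buf='FSSNELJY' cursor=1
After op 2 (end): buf='FSSNELJY' cursor=8
After op 3 (delete): buf='FSSNELJY' cursor=8
After op 4 (delete): buf='FSSNELJY' cursor=8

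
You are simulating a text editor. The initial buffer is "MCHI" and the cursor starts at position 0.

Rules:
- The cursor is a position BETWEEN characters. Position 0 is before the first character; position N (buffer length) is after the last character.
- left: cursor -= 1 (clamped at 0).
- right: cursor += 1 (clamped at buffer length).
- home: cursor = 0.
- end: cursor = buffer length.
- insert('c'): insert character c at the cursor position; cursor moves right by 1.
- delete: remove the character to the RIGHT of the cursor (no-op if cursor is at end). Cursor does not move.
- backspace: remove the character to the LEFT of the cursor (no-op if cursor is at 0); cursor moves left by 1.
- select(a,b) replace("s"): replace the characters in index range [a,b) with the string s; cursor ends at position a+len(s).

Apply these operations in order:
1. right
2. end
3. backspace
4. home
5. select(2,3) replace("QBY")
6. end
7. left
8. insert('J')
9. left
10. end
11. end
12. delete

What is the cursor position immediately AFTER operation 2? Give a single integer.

After op 1 (right): buf='MCHI' cursor=1
After op 2 (end): buf='MCHI' cursor=4

Answer: 4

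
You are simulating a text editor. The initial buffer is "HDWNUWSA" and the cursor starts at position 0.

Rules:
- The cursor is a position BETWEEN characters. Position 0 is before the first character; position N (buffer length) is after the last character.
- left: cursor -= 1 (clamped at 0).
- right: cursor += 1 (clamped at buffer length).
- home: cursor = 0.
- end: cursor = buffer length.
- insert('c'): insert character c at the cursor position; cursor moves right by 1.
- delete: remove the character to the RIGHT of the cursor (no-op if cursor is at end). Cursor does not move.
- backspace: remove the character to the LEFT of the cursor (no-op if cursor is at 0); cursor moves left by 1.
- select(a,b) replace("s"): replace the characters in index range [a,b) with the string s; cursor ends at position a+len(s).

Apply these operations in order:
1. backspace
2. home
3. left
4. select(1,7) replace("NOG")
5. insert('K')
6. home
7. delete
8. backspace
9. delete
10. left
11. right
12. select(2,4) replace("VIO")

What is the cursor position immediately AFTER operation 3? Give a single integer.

After op 1 (backspace): buf='HDWNUWSA' cursor=0
After op 2 (home): buf='HDWNUWSA' cursor=0
After op 3 (left): buf='HDWNUWSA' cursor=0

Answer: 0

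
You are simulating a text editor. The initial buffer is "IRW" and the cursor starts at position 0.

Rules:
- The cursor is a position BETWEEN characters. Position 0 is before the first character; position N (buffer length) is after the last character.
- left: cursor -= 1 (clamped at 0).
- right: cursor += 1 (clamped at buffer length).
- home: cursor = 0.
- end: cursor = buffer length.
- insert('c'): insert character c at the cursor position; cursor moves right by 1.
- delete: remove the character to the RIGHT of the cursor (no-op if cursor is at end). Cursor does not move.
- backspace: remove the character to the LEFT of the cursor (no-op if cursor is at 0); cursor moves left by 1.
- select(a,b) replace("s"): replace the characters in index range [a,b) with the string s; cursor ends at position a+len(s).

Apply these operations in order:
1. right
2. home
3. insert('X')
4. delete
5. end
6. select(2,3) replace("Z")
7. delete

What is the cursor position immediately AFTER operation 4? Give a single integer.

Answer: 1

Derivation:
After op 1 (right): buf='IRW' cursor=1
After op 2 (home): buf='IRW' cursor=0
After op 3 (insert('X')): buf='XIRW' cursor=1
After op 4 (delete): buf='XRW' cursor=1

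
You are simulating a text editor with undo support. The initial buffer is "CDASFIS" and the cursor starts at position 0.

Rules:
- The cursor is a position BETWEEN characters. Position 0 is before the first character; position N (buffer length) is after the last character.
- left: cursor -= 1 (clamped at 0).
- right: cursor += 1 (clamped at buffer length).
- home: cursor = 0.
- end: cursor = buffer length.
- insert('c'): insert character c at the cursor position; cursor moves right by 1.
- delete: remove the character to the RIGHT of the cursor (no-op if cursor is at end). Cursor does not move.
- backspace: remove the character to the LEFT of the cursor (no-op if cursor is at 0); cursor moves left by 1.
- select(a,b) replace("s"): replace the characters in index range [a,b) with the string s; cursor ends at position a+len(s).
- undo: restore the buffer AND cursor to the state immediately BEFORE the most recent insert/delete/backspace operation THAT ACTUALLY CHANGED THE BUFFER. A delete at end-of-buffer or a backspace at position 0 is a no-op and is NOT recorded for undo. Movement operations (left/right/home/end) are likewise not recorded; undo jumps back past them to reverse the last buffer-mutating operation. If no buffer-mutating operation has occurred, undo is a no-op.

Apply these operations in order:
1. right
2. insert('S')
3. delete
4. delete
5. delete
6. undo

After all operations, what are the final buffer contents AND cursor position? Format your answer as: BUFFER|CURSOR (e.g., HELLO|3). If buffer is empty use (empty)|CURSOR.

After op 1 (right): buf='CDASFIS' cursor=1
After op 2 (insert('S')): buf='CSDASFIS' cursor=2
After op 3 (delete): buf='CSASFIS' cursor=2
After op 4 (delete): buf='CSSFIS' cursor=2
After op 5 (delete): buf='CSFIS' cursor=2
After op 6 (undo): buf='CSSFIS' cursor=2

Answer: CSSFIS|2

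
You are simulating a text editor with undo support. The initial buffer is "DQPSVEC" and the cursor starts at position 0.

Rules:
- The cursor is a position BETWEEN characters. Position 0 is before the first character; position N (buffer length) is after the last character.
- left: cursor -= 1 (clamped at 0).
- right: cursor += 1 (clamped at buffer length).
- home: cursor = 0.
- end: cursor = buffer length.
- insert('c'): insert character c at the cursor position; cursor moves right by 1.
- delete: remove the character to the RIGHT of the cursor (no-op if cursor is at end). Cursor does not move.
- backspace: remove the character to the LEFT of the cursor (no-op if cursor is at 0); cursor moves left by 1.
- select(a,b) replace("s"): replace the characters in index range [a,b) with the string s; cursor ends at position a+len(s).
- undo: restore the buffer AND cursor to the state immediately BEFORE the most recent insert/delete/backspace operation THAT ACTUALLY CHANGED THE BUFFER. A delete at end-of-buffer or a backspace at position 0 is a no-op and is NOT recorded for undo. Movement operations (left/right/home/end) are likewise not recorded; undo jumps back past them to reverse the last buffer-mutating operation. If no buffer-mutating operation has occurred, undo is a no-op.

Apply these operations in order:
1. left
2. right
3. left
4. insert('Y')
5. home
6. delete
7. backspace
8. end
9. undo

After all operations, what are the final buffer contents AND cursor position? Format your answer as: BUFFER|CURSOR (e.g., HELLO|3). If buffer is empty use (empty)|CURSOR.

After op 1 (left): buf='DQPSVEC' cursor=0
After op 2 (right): buf='DQPSVEC' cursor=1
After op 3 (left): buf='DQPSVEC' cursor=0
After op 4 (insert('Y')): buf='YDQPSVEC' cursor=1
After op 5 (home): buf='YDQPSVEC' cursor=0
After op 6 (delete): buf='DQPSVEC' cursor=0
After op 7 (backspace): buf='DQPSVEC' cursor=0
After op 8 (end): buf='DQPSVEC' cursor=7
After op 9 (undo): buf='YDQPSVEC' cursor=0

Answer: YDQPSVEC|0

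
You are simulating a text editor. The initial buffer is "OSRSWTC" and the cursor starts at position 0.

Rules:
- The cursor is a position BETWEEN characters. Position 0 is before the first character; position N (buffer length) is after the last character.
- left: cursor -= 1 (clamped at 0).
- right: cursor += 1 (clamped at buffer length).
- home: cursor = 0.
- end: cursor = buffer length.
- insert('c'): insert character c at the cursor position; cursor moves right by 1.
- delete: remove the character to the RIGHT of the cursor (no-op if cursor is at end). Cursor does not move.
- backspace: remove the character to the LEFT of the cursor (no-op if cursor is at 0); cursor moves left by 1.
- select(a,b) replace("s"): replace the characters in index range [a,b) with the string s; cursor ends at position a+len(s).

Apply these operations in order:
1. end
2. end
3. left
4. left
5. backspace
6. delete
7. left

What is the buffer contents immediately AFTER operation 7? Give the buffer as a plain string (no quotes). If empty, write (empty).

After op 1 (end): buf='OSRSWTC' cursor=7
After op 2 (end): buf='OSRSWTC' cursor=7
After op 3 (left): buf='OSRSWTC' cursor=6
After op 4 (left): buf='OSRSWTC' cursor=5
After op 5 (backspace): buf='OSRSTC' cursor=4
After op 6 (delete): buf='OSRSC' cursor=4
After op 7 (left): buf='OSRSC' cursor=3

Answer: OSRSC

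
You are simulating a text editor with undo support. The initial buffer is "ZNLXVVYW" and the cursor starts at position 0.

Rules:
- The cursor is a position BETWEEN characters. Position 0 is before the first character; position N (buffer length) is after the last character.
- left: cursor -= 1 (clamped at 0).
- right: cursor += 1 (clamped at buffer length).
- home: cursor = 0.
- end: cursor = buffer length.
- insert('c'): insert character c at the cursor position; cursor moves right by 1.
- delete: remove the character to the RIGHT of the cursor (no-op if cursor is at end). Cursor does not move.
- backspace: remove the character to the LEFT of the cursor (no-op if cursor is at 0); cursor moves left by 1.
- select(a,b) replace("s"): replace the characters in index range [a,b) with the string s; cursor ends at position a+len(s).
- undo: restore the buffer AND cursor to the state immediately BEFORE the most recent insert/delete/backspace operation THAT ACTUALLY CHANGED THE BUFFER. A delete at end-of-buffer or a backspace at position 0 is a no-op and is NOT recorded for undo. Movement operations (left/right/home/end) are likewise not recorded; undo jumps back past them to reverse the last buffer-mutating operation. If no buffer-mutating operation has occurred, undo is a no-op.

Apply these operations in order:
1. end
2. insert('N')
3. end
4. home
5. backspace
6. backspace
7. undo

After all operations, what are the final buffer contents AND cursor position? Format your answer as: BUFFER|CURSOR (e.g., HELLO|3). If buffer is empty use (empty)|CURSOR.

After op 1 (end): buf='ZNLXVVYW' cursor=8
After op 2 (insert('N')): buf='ZNLXVVYWN' cursor=9
After op 3 (end): buf='ZNLXVVYWN' cursor=9
After op 4 (home): buf='ZNLXVVYWN' cursor=0
After op 5 (backspace): buf='ZNLXVVYWN' cursor=0
After op 6 (backspace): buf='ZNLXVVYWN' cursor=0
After op 7 (undo): buf='ZNLXVVYW' cursor=8

Answer: ZNLXVVYW|8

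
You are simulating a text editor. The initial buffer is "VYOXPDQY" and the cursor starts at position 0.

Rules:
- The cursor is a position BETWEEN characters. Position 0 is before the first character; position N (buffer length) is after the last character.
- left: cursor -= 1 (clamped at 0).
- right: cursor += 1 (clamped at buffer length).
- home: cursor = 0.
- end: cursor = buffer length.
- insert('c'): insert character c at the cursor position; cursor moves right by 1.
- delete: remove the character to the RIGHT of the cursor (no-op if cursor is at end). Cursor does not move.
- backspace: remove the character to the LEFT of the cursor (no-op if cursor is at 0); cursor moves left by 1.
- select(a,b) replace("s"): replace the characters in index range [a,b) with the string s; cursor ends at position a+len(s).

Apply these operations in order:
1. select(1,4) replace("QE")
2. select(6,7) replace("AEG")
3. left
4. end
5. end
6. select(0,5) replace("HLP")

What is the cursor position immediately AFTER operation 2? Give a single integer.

Answer: 9

Derivation:
After op 1 (select(1,4) replace("QE")): buf='VQEPDQY' cursor=3
After op 2 (select(6,7) replace("AEG")): buf='VQEPDQAEG' cursor=9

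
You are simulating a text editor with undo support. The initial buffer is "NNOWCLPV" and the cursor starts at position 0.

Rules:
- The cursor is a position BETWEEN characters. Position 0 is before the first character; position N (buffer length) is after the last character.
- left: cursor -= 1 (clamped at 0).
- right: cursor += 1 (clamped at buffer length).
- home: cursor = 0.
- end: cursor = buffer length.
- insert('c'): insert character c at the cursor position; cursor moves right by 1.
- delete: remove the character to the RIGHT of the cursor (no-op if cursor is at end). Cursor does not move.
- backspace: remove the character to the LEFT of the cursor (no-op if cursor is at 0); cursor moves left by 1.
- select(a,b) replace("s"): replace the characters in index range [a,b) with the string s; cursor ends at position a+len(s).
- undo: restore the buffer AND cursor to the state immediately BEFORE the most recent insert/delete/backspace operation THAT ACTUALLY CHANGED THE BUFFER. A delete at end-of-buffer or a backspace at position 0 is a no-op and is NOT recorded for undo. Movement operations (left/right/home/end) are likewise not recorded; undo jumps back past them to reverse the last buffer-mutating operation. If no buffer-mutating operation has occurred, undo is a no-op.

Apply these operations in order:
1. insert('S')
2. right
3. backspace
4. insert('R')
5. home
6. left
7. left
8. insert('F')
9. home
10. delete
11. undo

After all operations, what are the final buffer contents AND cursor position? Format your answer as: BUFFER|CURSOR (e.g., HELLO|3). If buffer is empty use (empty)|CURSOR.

After op 1 (insert('S')): buf='SNNOWCLPV' cursor=1
After op 2 (right): buf='SNNOWCLPV' cursor=2
After op 3 (backspace): buf='SNOWCLPV' cursor=1
After op 4 (insert('R')): buf='SRNOWCLPV' cursor=2
After op 5 (home): buf='SRNOWCLPV' cursor=0
After op 6 (left): buf='SRNOWCLPV' cursor=0
After op 7 (left): buf='SRNOWCLPV' cursor=0
After op 8 (insert('F')): buf='FSRNOWCLPV' cursor=1
After op 9 (home): buf='FSRNOWCLPV' cursor=0
After op 10 (delete): buf='SRNOWCLPV' cursor=0
After op 11 (undo): buf='FSRNOWCLPV' cursor=0

Answer: FSRNOWCLPV|0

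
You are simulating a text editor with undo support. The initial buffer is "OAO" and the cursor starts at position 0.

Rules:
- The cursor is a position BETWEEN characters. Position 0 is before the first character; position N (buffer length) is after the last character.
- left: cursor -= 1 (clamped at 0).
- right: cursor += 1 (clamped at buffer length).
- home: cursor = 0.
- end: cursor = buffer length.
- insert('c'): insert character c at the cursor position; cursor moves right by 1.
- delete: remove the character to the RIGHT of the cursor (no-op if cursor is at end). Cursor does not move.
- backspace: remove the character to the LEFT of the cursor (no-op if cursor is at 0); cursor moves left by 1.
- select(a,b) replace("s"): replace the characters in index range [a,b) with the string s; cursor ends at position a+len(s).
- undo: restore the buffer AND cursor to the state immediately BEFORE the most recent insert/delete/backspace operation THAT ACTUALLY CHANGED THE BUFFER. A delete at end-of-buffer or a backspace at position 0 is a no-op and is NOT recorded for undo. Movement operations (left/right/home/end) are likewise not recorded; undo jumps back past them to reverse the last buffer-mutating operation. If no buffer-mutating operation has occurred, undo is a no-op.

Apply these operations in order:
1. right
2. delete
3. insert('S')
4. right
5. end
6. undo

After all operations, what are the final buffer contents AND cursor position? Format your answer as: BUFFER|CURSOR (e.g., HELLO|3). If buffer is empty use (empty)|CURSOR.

Answer: OO|1

Derivation:
After op 1 (right): buf='OAO' cursor=1
After op 2 (delete): buf='OO' cursor=1
After op 3 (insert('S')): buf='OSO' cursor=2
After op 4 (right): buf='OSO' cursor=3
After op 5 (end): buf='OSO' cursor=3
After op 6 (undo): buf='OO' cursor=1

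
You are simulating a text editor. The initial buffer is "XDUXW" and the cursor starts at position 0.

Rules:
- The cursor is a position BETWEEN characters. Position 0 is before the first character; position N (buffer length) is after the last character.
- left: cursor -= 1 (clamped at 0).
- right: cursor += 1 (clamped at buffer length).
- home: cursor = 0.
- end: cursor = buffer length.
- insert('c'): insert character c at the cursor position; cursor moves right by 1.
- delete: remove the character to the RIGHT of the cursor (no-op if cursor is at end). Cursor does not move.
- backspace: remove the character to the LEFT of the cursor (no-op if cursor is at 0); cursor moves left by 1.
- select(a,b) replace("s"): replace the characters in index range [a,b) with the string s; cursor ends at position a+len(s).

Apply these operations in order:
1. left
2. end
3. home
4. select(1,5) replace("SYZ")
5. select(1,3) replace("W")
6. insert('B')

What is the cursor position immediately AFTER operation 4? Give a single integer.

Answer: 4

Derivation:
After op 1 (left): buf='XDUXW' cursor=0
After op 2 (end): buf='XDUXW' cursor=5
After op 3 (home): buf='XDUXW' cursor=0
After op 4 (select(1,5) replace("SYZ")): buf='XSYZ' cursor=4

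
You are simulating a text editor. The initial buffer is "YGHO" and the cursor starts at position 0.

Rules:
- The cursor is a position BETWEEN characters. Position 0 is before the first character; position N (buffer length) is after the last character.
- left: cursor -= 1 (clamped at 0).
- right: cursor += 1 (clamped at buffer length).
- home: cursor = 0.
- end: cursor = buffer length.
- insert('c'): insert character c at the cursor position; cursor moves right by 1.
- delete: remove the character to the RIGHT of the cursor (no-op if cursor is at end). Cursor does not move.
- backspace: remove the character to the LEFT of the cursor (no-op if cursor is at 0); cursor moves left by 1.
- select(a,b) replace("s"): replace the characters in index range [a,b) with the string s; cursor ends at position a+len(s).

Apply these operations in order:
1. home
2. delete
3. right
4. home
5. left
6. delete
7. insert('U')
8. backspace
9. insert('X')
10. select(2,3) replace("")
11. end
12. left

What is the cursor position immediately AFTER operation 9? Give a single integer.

After op 1 (home): buf='YGHO' cursor=0
After op 2 (delete): buf='GHO' cursor=0
After op 3 (right): buf='GHO' cursor=1
After op 4 (home): buf='GHO' cursor=0
After op 5 (left): buf='GHO' cursor=0
After op 6 (delete): buf='HO' cursor=0
After op 7 (insert('U')): buf='UHO' cursor=1
After op 8 (backspace): buf='HO' cursor=0
After op 9 (insert('X')): buf='XHO' cursor=1

Answer: 1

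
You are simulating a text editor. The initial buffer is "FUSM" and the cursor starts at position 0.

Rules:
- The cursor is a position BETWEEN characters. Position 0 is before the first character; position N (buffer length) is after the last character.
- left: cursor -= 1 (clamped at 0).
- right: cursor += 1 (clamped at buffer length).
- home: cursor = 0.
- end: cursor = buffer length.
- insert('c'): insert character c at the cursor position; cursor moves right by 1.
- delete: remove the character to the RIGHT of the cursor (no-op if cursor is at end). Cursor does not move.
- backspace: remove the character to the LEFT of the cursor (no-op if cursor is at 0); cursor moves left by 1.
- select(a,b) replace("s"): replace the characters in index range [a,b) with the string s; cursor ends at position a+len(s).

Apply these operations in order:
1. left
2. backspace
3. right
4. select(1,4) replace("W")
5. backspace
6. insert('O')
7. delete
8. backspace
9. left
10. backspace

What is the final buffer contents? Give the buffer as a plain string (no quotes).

Answer: F

Derivation:
After op 1 (left): buf='FUSM' cursor=0
After op 2 (backspace): buf='FUSM' cursor=0
After op 3 (right): buf='FUSM' cursor=1
After op 4 (select(1,4) replace("W")): buf='FW' cursor=2
After op 5 (backspace): buf='F' cursor=1
After op 6 (insert('O')): buf='FO' cursor=2
After op 7 (delete): buf='FO' cursor=2
After op 8 (backspace): buf='F' cursor=1
After op 9 (left): buf='F' cursor=0
After op 10 (backspace): buf='F' cursor=0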